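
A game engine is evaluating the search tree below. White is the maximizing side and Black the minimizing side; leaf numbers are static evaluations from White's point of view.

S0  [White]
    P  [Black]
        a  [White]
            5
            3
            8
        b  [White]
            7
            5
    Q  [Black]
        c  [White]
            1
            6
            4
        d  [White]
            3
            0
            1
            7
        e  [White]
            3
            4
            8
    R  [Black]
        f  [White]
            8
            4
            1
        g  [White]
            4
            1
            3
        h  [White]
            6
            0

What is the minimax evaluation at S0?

7

a (White): max(5, 3, 8) = 8
b (White): max(7, 5) = 7
P (Black): min(8, 7) = 7
c (White): max(1, 6, 4) = 6
d (White): max(3, 0, 1, 7) = 7
e (White): max(3, 4, 8) = 8
Q (Black): min(6, 7, 8) = 6
f (White): max(8, 4, 1) = 8
g (White): max(4, 1, 3) = 4
h (White): max(6, 0) = 6
R (Black): min(8, 4, 6) = 4
S0 (White): max(7, 6, 4) = 7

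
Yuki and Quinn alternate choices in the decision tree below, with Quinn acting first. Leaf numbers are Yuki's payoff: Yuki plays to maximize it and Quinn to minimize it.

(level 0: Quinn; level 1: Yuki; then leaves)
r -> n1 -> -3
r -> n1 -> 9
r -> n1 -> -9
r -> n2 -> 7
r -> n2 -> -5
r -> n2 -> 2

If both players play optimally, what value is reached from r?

7

n1 (Yuki): max(-3, 9, -9) = 9
n2 (Yuki): max(7, -5, 2) = 7
r (Quinn): min(9, 7) = 7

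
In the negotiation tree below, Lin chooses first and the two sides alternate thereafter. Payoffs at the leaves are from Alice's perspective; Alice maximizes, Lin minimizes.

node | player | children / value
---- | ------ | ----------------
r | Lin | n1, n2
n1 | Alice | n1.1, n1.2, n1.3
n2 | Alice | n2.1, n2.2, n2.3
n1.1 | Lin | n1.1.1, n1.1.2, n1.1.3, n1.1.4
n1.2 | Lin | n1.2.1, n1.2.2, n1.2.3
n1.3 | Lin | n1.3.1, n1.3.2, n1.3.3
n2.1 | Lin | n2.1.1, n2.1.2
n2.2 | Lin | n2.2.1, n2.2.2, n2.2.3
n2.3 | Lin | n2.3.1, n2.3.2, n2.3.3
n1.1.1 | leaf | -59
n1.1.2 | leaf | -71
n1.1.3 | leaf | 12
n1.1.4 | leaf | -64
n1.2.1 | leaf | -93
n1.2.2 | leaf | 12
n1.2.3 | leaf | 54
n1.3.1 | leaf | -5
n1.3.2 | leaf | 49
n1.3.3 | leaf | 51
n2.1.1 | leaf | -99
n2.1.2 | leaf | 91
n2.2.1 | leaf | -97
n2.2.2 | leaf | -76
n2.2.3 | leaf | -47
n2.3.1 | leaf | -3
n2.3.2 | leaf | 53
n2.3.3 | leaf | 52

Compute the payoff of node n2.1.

n2.1 (Lin): min(-99, 91) = -99

-99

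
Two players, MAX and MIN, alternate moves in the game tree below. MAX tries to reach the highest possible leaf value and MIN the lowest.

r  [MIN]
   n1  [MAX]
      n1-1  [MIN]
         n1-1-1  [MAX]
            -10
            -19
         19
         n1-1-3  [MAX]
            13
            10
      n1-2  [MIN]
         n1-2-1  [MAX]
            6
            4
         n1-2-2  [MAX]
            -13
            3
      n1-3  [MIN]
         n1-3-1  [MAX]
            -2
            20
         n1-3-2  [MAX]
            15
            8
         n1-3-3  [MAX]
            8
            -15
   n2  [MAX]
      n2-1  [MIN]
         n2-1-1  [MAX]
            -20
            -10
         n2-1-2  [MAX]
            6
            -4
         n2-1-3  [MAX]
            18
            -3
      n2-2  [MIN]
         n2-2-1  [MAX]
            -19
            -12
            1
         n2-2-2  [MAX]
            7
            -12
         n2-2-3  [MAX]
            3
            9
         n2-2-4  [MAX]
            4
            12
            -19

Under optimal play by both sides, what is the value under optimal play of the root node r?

1

n1-1-1 (MAX): max(-10, -19) = -10
n1-1-3 (MAX): max(13, 10) = 13
n1-1 (MIN): min(-10, 19, 13) = -10
n1-2-1 (MAX): max(6, 4) = 6
n1-2-2 (MAX): max(-13, 3) = 3
n1-2 (MIN): min(6, 3) = 3
n1-3-1 (MAX): max(-2, 20) = 20
n1-3-2 (MAX): max(15, 8) = 15
n1-3-3 (MAX): max(8, -15) = 8
n1-3 (MIN): min(20, 15, 8) = 8
n1 (MAX): max(-10, 3, 8) = 8
n2-1-1 (MAX): max(-20, -10) = -10
n2-1-2 (MAX): max(6, -4) = 6
n2-1-3 (MAX): max(18, -3) = 18
n2-1 (MIN): min(-10, 6, 18) = -10
n2-2-1 (MAX): max(-19, -12, 1) = 1
n2-2-2 (MAX): max(7, -12) = 7
n2-2-3 (MAX): max(3, 9) = 9
n2-2-4 (MAX): max(4, 12, -19) = 12
n2-2 (MIN): min(1, 7, 9, 12) = 1
n2 (MAX): max(-10, 1) = 1
r (MIN): min(8, 1) = 1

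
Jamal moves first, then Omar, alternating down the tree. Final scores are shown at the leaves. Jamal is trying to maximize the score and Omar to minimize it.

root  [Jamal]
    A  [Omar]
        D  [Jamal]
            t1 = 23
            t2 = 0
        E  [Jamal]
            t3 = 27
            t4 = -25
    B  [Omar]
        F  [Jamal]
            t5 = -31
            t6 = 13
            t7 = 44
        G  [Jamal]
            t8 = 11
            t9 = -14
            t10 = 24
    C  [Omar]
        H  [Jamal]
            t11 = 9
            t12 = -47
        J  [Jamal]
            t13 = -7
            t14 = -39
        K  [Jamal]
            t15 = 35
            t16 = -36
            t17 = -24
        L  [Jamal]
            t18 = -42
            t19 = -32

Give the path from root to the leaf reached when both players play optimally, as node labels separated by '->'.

root -> B -> G -> t10

D (Jamal): max(23, 0) = 23
E (Jamal): max(27, -25) = 27
A (Omar): min(23, 27) = 23
F (Jamal): max(-31, 13, 44) = 44
G (Jamal): max(11, -14, 24) = 24
B (Omar): min(44, 24) = 24
H (Jamal): max(9, -47) = 9
J (Jamal): max(-7, -39) = -7
K (Jamal): max(35, -36, -24) = 35
L (Jamal): max(-42, -32) = -32
C (Omar): min(9, -7, 35, -32) = -32
root (Jamal): max(23, 24, -32) = 24
At root, Jamal picks B (highest: 24).
At B, Omar picks G (lowest: 24).
At G, Jamal picks t10 (highest: 24).
Terminal value 24.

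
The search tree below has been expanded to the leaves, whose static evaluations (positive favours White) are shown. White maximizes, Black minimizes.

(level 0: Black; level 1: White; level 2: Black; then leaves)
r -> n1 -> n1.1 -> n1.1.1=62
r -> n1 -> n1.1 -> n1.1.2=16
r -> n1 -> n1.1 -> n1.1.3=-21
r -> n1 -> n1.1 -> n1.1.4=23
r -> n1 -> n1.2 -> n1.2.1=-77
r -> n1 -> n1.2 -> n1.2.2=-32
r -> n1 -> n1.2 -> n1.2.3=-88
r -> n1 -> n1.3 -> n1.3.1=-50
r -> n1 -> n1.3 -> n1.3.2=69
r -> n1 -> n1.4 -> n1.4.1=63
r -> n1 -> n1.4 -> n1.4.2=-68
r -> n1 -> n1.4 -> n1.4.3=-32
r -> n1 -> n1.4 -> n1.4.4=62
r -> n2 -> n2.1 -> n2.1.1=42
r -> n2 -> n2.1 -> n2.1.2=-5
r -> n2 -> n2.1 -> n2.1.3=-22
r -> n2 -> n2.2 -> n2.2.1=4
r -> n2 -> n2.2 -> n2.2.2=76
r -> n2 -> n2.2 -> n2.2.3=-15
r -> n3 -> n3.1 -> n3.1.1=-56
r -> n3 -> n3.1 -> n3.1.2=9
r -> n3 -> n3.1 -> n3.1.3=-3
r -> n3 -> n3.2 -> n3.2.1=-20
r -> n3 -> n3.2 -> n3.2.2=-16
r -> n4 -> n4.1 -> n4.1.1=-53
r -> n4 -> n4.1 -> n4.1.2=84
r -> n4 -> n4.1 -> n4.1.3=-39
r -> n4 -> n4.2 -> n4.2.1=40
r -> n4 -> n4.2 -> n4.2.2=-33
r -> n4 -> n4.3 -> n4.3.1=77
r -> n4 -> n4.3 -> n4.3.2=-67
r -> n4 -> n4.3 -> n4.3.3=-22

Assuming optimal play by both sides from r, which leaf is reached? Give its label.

n4.2.2

n1.1 (Black): min(62, 16, -21, 23) = -21
n1.2 (Black): min(-77, -32, -88) = -88
n1.3 (Black): min(-50, 69) = -50
n1.4 (Black): min(63, -68, -32, 62) = -68
n1 (White): max(-21, -88, -50, -68) = -21
n2.1 (Black): min(42, -5, -22) = -22
n2.2 (Black): min(4, 76, -15) = -15
n2 (White): max(-22, -15) = -15
n3.1 (Black): min(-56, 9, -3) = -56
n3.2 (Black): min(-20, -16) = -20
n3 (White): max(-56, -20) = -20
n4.1 (Black): min(-53, 84, -39) = -53
n4.2 (Black): min(40, -33) = -33
n4.3 (Black): min(77, -67, -22) = -67
n4 (White): max(-53, -33, -67) = -33
r (Black): min(-21, -15, -20, -33) = -33
At r, Black picks n4 (lowest: -33).
At n4, White picks n4.2 (highest: -33).
At n4.2, Black picks n4.2.2 (lowest: -33).
Terminal value -33.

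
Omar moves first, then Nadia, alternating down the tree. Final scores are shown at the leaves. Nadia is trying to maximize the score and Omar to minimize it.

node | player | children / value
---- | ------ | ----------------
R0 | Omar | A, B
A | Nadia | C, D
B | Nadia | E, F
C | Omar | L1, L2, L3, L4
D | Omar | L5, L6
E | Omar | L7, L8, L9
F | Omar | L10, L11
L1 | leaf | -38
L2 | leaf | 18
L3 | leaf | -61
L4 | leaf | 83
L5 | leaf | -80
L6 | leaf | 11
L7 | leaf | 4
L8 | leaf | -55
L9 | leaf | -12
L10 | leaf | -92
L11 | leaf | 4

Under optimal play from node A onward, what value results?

-61

C (Omar): min(-38, 18, -61, 83) = -61
D (Omar): min(-80, 11) = -80
A (Nadia): max(-61, -80) = -61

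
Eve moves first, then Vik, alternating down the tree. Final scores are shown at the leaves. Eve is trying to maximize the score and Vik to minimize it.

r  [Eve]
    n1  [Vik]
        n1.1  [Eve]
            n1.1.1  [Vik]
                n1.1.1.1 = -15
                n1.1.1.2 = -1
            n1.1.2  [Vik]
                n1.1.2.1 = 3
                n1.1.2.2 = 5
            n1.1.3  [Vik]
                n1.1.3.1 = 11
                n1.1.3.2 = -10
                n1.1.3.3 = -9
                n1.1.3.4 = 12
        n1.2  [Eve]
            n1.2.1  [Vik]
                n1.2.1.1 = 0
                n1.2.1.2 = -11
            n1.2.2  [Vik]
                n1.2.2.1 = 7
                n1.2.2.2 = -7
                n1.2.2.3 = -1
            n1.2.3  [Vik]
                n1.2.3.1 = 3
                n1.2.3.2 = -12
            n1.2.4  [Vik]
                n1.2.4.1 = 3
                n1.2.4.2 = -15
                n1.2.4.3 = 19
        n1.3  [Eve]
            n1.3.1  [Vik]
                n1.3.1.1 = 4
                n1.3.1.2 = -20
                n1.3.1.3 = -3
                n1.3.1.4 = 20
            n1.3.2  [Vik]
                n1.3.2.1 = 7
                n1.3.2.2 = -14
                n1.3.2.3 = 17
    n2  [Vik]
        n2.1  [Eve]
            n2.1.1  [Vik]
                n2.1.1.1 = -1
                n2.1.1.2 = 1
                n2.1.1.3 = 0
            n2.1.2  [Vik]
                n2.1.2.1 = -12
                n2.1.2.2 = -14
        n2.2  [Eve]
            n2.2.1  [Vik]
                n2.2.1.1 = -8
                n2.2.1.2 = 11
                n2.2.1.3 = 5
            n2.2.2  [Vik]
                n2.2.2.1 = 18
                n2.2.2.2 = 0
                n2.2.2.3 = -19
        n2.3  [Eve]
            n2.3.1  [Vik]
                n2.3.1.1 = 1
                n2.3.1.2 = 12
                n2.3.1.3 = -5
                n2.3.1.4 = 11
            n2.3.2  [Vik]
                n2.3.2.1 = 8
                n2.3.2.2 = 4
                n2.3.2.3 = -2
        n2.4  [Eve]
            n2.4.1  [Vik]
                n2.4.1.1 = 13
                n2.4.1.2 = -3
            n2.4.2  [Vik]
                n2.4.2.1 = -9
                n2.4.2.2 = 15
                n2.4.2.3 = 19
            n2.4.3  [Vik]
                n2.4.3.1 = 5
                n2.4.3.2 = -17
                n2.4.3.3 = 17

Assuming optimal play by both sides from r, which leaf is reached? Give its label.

n2.2.1.1

n1.1.1 (Vik): min(-15, -1) = -15
n1.1.2 (Vik): min(3, 5) = 3
n1.1.3 (Vik): min(11, -10, -9, 12) = -10
n1.1 (Eve): max(-15, 3, -10) = 3
n1.2.1 (Vik): min(0, -11) = -11
n1.2.2 (Vik): min(7, -7, -1) = -7
n1.2.3 (Vik): min(3, -12) = -12
n1.2.4 (Vik): min(3, -15, 19) = -15
n1.2 (Eve): max(-11, -7, -12, -15) = -7
n1.3.1 (Vik): min(4, -20, -3, 20) = -20
n1.3.2 (Vik): min(7, -14, 17) = -14
n1.3 (Eve): max(-20, -14) = -14
n1 (Vik): min(3, -7, -14) = -14
n2.1.1 (Vik): min(-1, 1, 0) = -1
n2.1.2 (Vik): min(-12, -14) = -14
n2.1 (Eve): max(-1, -14) = -1
n2.2.1 (Vik): min(-8, 11, 5) = -8
n2.2.2 (Vik): min(18, 0, -19) = -19
n2.2 (Eve): max(-8, -19) = -8
n2.3.1 (Vik): min(1, 12, -5, 11) = -5
n2.3.2 (Vik): min(8, 4, -2) = -2
n2.3 (Eve): max(-5, -2) = -2
n2.4.1 (Vik): min(13, -3) = -3
n2.4.2 (Vik): min(-9, 15, 19) = -9
n2.4.3 (Vik): min(5, -17, 17) = -17
n2.4 (Eve): max(-3, -9, -17) = -3
n2 (Vik): min(-1, -8, -2, -3) = -8
r (Eve): max(-14, -8) = -8
At r, Eve picks n2 (highest: -8).
At n2, Vik picks n2.2 (lowest: -8).
At n2.2, Eve picks n2.2.1 (highest: -8).
At n2.2.1, Vik picks n2.2.1.1 (lowest: -8).
Terminal value -8.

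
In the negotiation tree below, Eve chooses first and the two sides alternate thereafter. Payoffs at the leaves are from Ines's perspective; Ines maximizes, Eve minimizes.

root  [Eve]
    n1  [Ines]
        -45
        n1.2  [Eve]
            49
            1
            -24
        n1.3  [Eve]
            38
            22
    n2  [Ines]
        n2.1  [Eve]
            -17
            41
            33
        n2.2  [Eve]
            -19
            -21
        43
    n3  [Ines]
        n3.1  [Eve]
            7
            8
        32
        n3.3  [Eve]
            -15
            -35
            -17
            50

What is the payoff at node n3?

32

n3.1 (Eve): min(7, 8) = 7
n3.3 (Eve): min(-15, -35, -17, 50) = -35
n3 (Ines): max(7, 32, -35) = 32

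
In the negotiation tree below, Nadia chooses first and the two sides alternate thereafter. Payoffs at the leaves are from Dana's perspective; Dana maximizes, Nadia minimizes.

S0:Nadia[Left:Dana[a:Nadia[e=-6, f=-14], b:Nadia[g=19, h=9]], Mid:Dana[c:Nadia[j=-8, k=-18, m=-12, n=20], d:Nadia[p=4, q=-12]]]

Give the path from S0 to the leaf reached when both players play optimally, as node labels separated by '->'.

S0 -> Mid -> d -> q

a (Nadia): min(-6, -14) = -14
b (Nadia): min(19, 9) = 9
Left (Dana): max(-14, 9) = 9
c (Nadia): min(-8, -18, -12, 20) = -18
d (Nadia): min(4, -12) = -12
Mid (Dana): max(-18, -12) = -12
S0 (Nadia): min(9, -12) = -12
At S0, Nadia picks Mid (lowest: -12).
At Mid, Dana picks d (highest: -12).
At d, Nadia picks q (lowest: -12).
Terminal value -12.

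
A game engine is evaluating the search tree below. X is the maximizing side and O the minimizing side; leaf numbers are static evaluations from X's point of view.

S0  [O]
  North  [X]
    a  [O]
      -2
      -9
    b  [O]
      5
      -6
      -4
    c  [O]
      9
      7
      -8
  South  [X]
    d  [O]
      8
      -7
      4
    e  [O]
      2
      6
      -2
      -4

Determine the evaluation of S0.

a (O): min(-2, -9) = -9
b (O): min(5, -6, -4) = -6
c (O): min(9, 7, -8) = -8
North (X): max(-9, -6, -8) = -6
d (O): min(8, -7, 4) = -7
e (O): min(2, 6, -2, -4) = -4
South (X): max(-7, -4) = -4
S0 (O): min(-6, -4) = -6

-6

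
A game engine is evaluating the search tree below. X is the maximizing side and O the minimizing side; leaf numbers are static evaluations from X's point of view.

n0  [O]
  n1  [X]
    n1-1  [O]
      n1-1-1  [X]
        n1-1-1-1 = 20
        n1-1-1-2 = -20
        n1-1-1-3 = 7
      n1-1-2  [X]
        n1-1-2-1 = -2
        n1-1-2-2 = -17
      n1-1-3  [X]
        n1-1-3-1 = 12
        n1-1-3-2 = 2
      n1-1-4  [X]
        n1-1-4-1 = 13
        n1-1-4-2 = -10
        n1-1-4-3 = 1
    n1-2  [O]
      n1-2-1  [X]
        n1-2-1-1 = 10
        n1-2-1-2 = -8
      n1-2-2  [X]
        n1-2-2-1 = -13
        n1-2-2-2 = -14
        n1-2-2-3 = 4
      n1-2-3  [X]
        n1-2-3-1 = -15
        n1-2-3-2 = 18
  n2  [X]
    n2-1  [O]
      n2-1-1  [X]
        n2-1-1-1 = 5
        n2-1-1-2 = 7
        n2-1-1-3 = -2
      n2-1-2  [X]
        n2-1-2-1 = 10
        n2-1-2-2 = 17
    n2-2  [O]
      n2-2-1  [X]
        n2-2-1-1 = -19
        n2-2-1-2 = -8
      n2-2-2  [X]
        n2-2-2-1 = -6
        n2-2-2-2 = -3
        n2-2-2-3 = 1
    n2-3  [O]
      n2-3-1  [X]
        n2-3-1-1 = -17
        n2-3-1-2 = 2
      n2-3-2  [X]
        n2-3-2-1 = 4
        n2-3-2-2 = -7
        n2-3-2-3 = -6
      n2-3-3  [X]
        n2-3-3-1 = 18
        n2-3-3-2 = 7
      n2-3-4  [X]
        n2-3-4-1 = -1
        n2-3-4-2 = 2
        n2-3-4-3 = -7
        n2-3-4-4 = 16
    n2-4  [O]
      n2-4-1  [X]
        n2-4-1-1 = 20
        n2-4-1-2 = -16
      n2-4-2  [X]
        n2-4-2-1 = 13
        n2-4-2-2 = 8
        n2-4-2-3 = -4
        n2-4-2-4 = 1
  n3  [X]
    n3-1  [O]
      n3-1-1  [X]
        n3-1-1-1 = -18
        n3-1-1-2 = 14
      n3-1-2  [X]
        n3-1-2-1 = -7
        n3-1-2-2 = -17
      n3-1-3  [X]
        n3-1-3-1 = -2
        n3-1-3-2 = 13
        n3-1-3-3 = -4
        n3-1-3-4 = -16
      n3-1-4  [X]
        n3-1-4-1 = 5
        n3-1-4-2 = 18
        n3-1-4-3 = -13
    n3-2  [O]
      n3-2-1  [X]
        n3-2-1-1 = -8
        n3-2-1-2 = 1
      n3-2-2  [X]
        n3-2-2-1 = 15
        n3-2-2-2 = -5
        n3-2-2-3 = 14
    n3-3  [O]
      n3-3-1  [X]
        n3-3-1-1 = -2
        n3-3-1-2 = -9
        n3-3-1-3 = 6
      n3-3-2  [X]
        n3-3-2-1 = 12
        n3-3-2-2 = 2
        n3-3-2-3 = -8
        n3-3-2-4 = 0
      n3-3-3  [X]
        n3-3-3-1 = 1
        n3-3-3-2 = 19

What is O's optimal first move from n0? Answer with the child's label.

n1-1-1 (X): max(20, -20, 7) = 20
n1-1-2 (X): max(-2, -17) = -2
n1-1-3 (X): max(12, 2) = 12
n1-1-4 (X): max(13, -10, 1) = 13
n1-1 (O): min(20, -2, 12, 13) = -2
n1-2-1 (X): max(10, -8) = 10
n1-2-2 (X): max(-13, -14, 4) = 4
n1-2-3 (X): max(-15, 18) = 18
n1-2 (O): min(10, 4, 18) = 4
n1 (X): max(-2, 4) = 4
n2-1-1 (X): max(5, 7, -2) = 7
n2-1-2 (X): max(10, 17) = 17
n2-1 (O): min(7, 17) = 7
n2-2-1 (X): max(-19, -8) = -8
n2-2-2 (X): max(-6, -3, 1) = 1
n2-2 (O): min(-8, 1) = -8
n2-3-1 (X): max(-17, 2) = 2
n2-3-2 (X): max(4, -7, -6) = 4
n2-3-3 (X): max(18, 7) = 18
n2-3-4 (X): max(-1, 2, -7, 16) = 16
n2-3 (O): min(2, 4, 18, 16) = 2
n2-4-1 (X): max(20, -16) = 20
n2-4-2 (X): max(13, 8, -4, 1) = 13
n2-4 (O): min(20, 13) = 13
n2 (X): max(7, -8, 2, 13) = 13
n3-1-1 (X): max(-18, 14) = 14
n3-1-2 (X): max(-7, -17) = -7
n3-1-3 (X): max(-2, 13, -4, -16) = 13
n3-1-4 (X): max(5, 18, -13) = 18
n3-1 (O): min(14, -7, 13, 18) = -7
n3-2-1 (X): max(-8, 1) = 1
n3-2-2 (X): max(15, -5, 14) = 15
n3-2 (O): min(1, 15) = 1
n3-3-1 (X): max(-2, -9, 6) = 6
n3-3-2 (X): max(12, 2, -8, 0) = 12
n3-3-3 (X): max(1, 19) = 19
n3-3 (O): min(6, 12, 19) = 6
n3 (X): max(-7, 1, 6) = 6
n0 (O): min(4, 13, 6) = 4
O at n0 wants the lowest of {n1=4, n2=13, n3=6}, so chooses n1.

n1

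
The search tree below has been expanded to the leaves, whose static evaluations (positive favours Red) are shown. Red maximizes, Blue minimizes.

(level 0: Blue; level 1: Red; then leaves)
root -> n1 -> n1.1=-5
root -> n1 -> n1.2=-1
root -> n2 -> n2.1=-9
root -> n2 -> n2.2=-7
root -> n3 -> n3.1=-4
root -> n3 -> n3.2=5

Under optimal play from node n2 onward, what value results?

-7

n2 (Red): max(-9, -7) = -7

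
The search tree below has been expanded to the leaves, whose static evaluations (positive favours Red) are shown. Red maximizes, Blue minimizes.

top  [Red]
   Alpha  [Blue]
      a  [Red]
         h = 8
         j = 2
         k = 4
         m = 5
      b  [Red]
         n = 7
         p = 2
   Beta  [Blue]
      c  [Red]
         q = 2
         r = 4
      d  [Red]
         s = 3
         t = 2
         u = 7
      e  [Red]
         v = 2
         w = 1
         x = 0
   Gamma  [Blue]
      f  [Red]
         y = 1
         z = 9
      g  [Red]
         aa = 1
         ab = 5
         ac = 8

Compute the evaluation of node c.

4

c (Red): max(2, 4) = 4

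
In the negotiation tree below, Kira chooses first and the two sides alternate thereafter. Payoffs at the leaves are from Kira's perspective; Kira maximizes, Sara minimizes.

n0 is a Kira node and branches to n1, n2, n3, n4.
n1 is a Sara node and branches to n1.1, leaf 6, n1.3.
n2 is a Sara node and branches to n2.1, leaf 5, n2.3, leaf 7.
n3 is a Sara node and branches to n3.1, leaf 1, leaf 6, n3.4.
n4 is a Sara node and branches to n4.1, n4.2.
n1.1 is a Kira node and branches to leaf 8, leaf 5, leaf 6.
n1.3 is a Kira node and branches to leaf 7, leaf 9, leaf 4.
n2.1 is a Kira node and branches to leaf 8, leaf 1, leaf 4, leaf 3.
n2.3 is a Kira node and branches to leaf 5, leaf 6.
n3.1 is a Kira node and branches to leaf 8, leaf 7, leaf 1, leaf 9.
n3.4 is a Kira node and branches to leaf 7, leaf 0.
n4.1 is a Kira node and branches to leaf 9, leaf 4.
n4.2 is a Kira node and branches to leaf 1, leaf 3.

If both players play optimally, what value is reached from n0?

n1.1 (Kira): max(8, 5, 6) = 8
n1.3 (Kira): max(7, 9, 4) = 9
n1 (Sara): min(8, 6, 9) = 6
n2.1 (Kira): max(8, 1, 4, 3) = 8
n2.3 (Kira): max(5, 6) = 6
n2 (Sara): min(8, 5, 6, 7) = 5
n3.1 (Kira): max(8, 7, 1, 9) = 9
n3.4 (Kira): max(7, 0) = 7
n3 (Sara): min(9, 1, 6, 7) = 1
n4.1 (Kira): max(9, 4) = 9
n4.2 (Kira): max(1, 3) = 3
n4 (Sara): min(9, 3) = 3
n0 (Kira): max(6, 5, 1, 3) = 6

6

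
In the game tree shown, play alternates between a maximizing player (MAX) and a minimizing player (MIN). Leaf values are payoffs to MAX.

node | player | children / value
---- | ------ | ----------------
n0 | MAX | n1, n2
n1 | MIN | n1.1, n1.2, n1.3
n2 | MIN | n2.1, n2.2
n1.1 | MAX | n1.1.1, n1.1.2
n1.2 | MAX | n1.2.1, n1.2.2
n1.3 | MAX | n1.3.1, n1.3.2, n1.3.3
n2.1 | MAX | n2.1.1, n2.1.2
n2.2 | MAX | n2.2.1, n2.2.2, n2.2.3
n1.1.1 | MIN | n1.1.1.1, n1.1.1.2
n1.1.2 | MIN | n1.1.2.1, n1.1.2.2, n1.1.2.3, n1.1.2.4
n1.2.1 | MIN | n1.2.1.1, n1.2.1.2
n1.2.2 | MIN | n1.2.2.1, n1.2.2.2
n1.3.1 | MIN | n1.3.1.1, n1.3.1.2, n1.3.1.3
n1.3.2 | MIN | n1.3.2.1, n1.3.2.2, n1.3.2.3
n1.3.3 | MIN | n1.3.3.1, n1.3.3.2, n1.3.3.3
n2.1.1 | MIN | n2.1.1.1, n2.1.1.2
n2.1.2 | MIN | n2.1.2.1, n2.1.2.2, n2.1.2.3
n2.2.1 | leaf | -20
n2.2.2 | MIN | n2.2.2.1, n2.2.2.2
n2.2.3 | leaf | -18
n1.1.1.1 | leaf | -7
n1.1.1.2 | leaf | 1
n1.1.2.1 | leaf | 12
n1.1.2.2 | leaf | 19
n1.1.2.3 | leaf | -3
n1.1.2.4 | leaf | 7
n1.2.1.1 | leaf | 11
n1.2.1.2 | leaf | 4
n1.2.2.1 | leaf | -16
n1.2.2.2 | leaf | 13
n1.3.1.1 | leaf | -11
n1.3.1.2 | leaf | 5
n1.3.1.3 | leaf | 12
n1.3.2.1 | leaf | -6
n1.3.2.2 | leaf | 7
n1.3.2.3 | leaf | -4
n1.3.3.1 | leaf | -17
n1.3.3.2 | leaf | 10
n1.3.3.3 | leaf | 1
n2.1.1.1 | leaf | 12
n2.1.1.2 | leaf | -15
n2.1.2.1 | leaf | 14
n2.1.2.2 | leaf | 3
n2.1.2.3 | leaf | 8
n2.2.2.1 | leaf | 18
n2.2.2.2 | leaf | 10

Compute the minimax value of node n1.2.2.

n1.2.2 (MIN): min(-16, 13) = -16

-16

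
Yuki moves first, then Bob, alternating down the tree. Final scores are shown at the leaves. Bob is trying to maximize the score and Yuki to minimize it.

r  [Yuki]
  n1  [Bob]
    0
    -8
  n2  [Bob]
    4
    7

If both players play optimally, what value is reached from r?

n1 (Bob): max(0, -8) = 0
n2 (Bob): max(4, 7) = 7
r (Yuki): min(0, 7) = 0

0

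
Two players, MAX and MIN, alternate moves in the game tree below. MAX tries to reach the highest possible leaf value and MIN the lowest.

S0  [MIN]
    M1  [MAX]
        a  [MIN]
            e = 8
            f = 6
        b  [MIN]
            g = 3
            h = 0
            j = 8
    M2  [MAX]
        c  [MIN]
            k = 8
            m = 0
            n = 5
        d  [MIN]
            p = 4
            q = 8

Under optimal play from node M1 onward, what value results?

a (MIN): min(8, 6) = 6
b (MIN): min(3, 0, 8) = 0
M1 (MAX): max(6, 0) = 6

6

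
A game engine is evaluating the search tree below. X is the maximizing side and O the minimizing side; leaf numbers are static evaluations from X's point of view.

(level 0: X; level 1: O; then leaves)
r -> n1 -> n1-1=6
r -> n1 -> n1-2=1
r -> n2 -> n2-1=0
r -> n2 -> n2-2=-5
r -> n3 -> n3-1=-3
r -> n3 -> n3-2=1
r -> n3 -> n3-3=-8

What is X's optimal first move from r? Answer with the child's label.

n1 (O): min(6, 1) = 1
n2 (O): min(0, -5) = -5
n3 (O): min(-3, 1, -8) = -8
r (X): max(1, -5, -8) = 1
X at r wants the highest of {n1=1, n2=-5, n3=-8}, so chooses n1.

n1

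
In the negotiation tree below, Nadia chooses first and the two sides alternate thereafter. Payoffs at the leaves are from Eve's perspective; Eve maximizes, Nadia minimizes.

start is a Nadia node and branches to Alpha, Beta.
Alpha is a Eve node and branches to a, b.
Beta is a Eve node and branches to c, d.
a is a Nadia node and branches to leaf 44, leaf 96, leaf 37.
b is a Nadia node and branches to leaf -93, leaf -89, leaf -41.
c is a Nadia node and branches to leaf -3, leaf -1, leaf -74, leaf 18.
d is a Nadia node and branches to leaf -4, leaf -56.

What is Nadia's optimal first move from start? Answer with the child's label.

a (Nadia): min(44, 96, 37) = 37
b (Nadia): min(-93, -89, -41) = -93
Alpha (Eve): max(37, -93) = 37
c (Nadia): min(-3, -1, -74, 18) = -74
d (Nadia): min(-4, -56) = -56
Beta (Eve): max(-74, -56) = -56
start (Nadia): min(37, -56) = -56
Nadia at start wants the lowest of {Alpha=37, Beta=-56}, so chooses Beta.

Beta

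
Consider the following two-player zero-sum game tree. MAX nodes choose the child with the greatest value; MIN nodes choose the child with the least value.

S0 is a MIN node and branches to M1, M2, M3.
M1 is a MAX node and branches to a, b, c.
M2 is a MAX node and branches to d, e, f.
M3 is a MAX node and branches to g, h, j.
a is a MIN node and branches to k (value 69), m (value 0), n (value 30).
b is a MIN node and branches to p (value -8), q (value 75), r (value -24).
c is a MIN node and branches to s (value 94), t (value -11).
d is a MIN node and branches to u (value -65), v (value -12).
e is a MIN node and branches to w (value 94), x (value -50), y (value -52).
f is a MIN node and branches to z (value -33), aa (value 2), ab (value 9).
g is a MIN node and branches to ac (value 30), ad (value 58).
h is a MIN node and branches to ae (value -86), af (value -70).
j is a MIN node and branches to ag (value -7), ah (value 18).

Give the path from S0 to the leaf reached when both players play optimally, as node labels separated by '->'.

S0 -> M2 -> f -> z

a (MIN): min(69, 0, 30) = 0
b (MIN): min(-8, 75, -24) = -24
c (MIN): min(94, -11) = -11
M1 (MAX): max(0, -24, -11) = 0
d (MIN): min(-65, -12) = -65
e (MIN): min(94, -50, -52) = -52
f (MIN): min(-33, 2, 9) = -33
M2 (MAX): max(-65, -52, -33) = -33
g (MIN): min(30, 58) = 30
h (MIN): min(-86, -70) = -86
j (MIN): min(-7, 18) = -7
M3 (MAX): max(30, -86, -7) = 30
S0 (MIN): min(0, -33, 30) = -33
At S0, MIN picks M2 (lowest: -33).
At M2, MAX picks f (highest: -33).
At f, MIN picks z (lowest: -33).
Terminal value -33.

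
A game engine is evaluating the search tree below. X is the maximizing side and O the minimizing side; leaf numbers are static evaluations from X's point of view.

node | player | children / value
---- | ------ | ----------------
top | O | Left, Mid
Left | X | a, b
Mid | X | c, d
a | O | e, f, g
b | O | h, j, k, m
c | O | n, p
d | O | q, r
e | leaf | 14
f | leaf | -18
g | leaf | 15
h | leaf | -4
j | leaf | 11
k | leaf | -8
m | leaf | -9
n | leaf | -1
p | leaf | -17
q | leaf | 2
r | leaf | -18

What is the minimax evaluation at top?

-17

a (O): min(14, -18, 15) = -18
b (O): min(-4, 11, -8, -9) = -9
Left (X): max(-18, -9) = -9
c (O): min(-1, -17) = -17
d (O): min(2, -18) = -18
Mid (X): max(-17, -18) = -17
top (O): min(-9, -17) = -17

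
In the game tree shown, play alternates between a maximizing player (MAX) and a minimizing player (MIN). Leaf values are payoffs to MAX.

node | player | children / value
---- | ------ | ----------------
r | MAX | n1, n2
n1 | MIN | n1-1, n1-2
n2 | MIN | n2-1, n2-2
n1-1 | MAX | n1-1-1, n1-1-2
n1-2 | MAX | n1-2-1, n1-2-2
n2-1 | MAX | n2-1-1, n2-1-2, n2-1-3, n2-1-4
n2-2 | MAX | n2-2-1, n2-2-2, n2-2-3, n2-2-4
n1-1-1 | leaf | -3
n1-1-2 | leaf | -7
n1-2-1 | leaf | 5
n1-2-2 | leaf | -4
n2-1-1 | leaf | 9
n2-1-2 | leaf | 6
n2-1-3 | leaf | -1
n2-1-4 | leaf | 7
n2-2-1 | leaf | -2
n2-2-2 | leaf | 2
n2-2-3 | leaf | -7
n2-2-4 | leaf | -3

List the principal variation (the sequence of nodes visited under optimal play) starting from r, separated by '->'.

n1-1 (MAX): max(-3, -7) = -3
n1-2 (MAX): max(5, -4) = 5
n1 (MIN): min(-3, 5) = -3
n2-1 (MAX): max(9, 6, -1, 7) = 9
n2-2 (MAX): max(-2, 2, -7, -3) = 2
n2 (MIN): min(9, 2) = 2
r (MAX): max(-3, 2) = 2
At r, MAX picks n2 (highest: 2).
At n2, MIN picks n2-2 (lowest: 2).
At n2-2, MAX picks n2-2-2 (highest: 2).
Terminal value 2.

r -> n2 -> n2-2 -> n2-2-2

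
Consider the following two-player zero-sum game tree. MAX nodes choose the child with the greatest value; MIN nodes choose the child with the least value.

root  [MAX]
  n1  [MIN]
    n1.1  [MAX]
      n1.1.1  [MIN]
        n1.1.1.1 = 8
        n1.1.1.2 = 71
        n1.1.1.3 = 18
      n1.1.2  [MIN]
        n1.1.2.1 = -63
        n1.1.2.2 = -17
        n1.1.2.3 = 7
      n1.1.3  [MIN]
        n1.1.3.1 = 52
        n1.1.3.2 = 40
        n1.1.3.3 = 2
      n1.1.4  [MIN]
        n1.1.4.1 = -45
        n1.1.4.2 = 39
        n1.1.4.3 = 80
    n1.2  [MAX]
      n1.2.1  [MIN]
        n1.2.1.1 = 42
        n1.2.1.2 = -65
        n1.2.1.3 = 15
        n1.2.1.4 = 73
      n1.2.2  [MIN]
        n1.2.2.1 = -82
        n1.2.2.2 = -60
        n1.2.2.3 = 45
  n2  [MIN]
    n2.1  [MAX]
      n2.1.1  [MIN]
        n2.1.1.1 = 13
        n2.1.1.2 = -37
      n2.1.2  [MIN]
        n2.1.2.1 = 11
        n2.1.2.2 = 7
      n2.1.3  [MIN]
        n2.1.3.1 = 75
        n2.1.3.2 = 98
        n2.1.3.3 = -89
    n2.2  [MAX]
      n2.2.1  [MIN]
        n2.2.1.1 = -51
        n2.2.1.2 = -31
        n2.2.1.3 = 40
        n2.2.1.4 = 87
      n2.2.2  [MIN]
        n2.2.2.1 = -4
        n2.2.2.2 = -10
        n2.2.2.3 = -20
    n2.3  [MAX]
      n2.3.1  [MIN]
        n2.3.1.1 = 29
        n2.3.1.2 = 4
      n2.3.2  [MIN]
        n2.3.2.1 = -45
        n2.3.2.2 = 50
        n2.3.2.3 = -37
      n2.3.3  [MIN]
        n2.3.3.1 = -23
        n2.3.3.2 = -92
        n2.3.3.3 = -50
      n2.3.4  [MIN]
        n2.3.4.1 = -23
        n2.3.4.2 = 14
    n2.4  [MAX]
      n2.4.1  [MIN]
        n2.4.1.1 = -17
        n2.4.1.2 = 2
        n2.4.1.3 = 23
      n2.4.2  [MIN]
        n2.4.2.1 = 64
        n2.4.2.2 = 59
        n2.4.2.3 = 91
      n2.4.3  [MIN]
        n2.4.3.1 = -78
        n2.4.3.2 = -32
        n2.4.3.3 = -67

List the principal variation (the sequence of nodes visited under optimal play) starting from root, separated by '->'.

n1.1.1 (MIN): min(8, 71, 18) = 8
n1.1.2 (MIN): min(-63, -17, 7) = -63
n1.1.3 (MIN): min(52, 40, 2) = 2
n1.1.4 (MIN): min(-45, 39, 80) = -45
n1.1 (MAX): max(8, -63, 2, -45) = 8
n1.2.1 (MIN): min(42, -65, 15, 73) = -65
n1.2.2 (MIN): min(-82, -60, 45) = -82
n1.2 (MAX): max(-65, -82) = -65
n1 (MIN): min(8, -65) = -65
n2.1.1 (MIN): min(13, -37) = -37
n2.1.2 (MIN): min(11, 7) = 7
n2.1.3 (MIN): min(75, 98, -89) = -89
n2.1 (MAX): max(-37, 7, -89) = 7
n2.2.1 (MIN): min(-51, -31, 40, 87) = -51
n2.2.2 (MIN): min(-4, -10, -20) = -20
n2.2 (MAX): max(-51, -20) = -20
n2.3.1 (MIN): min(29, 4) = 4
n2.3.2 (MIN): min(-45, 50, -37) = -45
n2.3.3 (MIN): min(-23, -92, -50) = -92
n2.3.4 (MIN): min(-23, 14) = -23
n2.3 (MAX): max(4, -45, -92, -23) = 4
n2.4.1 (MIN): min(-17, 2, 23) = -17
n2.4.2 (MIN): min(64, 59, 91) = 59
n2.4.3 (MIN): min(-78, -32, -67) = -78
n2.4 (MAX): max(-17, 59, -78) = 59
n2 (MIN): min(7, -20, 4, 59) = -20
root (MAX): max(-65, -20) = -20
At root, MAX picks n2 (highest: -20).
At n2, MIN picks n2.2 (lowest: -20).
At n2.2, MAX picks n2.2.2 (highest: -20).
At n2.2.2, MIN picks n2.2.2.3 (lowest: -20).
Terminal value -20.

root -> n2 -> n2.2 -> n2.2.2 -> n2.2.2.3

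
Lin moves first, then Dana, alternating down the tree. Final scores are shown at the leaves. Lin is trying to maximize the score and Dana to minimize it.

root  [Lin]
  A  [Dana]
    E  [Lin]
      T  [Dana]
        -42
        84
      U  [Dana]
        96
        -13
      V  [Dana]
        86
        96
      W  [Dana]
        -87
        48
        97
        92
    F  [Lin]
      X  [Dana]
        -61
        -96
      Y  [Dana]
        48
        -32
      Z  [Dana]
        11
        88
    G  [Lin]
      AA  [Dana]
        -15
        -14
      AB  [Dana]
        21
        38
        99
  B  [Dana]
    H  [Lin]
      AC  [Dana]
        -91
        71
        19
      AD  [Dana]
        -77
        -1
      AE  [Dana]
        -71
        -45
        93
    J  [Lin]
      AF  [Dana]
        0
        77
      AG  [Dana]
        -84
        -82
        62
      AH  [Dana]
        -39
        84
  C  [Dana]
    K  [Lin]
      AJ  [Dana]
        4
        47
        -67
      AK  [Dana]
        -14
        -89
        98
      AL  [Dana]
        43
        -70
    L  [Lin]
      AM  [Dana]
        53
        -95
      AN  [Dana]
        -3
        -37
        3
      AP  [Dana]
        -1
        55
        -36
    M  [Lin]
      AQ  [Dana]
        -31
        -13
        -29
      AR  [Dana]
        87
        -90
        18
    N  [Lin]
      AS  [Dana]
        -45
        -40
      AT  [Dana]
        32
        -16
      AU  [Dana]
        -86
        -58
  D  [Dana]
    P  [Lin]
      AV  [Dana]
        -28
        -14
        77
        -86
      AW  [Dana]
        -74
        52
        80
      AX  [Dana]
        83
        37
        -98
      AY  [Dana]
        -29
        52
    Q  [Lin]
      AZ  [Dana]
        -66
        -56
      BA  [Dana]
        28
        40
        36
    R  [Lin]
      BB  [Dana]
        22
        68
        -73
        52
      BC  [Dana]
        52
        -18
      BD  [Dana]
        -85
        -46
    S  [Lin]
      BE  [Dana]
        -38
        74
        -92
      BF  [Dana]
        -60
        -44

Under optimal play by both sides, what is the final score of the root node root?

11

T (Dana): min(-42, 84) = -42
U (Dana): min(96, -13) = -13
V (Dana): min(86, 96) = 86
W (Dana): min(-87, 48, 97, 92) = -87
E (Lin): max(-42, -13, 86, -87) = 86
X (Dana): min(-61, -96) = -96
Y (Dana): min(48, -32) = -32
Z (Dana): min(11, 88) = 11
F (Lin): max(-96, -32, 11) = 11
AA (Dana): min(-15, -14) = -15
AB (Dana): min(21, 38, 99) = 21
G (Lin): max(-15, 21) = 21
A (Dana): min(86, 11, 21) = 11
AC (Dana): min(-91, 71, 19) = -91
AD (Dana): min(-77, -1) = -77
AE (Dana): min(-71, -45, 93) = -71
H (Lin): max(-91, -77, -71) = -71
AF (Dana): min(0, 77) = 0
AG (Dana): min(-84, -82, 62) = -84
AH (Dana): min(-39, 84) = -39
J (Lin): max(0, -84, -39) = 0
B (Dana): min(-71, 0) = -71
AJ (Dana): min(4, 47, -67) = -67
AK (Dana): min(-14, -89, 98) = -89
AL (Dana): min(43, -70) = -70
K (Lin): max(-67, -89, -70) = -67
AM (Dana): min(53, -95) = -95
AN (Dana): min(-3, -37, 3) = -37
AP (Dana): min(-1, 55, -36) = -36
L (Lin): max(-95, -37, -36) = -36
AQ (Dana): min(-31, -13, -29) = -31
AR (Dana): min(87, -90, 18) = -90
M (Lin): max(-31, -90) = -31
AS (Dana): min(-45, -40) = -45
AT (Dana): min(32, -16) = -16
AU (Dana): min(-86, -58) = -86
N (Lin): max(-45, -16, -86) = -16
C (Dana): min(-67, -36, -31, -16) = -67
AV (Dana): min(-28, -14, 77, -86) = -86
AW (Dana): min(-74, 52, 80) = -74
AX (Dana): min(83, 37, -98) = -98
AY (Dana): min(-29, 52) = -29
P (Lin): max(-86, -74, -98, -29) = -29
AZ (Dana): min(-66, -56) = -66
BA (Dana): min(28, 40, 36) = 28
Q (Lin): max(-66, 28) = 28
BB (Dana): min(22, 68, -73, 52) = -73
BC (Dana): min(52, -18) = -18
BD (Dana): min(-85, -46) = -85
R (Lin): max(-73, -18, -85) = -18
BE (Dana): min(-38, 74, -92) = -92
BF (Dana): min(-60, -44) = -60
S (Lin): max(-92, -60) = -60
D (Dana): min(-29, 28, -18, -60) = -60
root (Lin): max(11, -71, -67, -60) = 11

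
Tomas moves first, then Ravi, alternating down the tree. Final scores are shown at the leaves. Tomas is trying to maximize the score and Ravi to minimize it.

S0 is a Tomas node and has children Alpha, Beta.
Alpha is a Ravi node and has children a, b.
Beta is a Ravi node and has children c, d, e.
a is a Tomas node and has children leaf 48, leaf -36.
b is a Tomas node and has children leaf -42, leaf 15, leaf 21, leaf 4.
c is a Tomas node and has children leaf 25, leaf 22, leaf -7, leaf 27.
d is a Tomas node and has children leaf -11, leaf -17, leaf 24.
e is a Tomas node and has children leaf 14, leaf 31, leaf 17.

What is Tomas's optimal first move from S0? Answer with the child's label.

Beta

a (Tomas): max(48, -36) = 48
b (Tomas): max(-42, 15, 21, 4) = 21
Alpha (Ravi): min(48, 21) = 21
c (Tomas): max(25, 22, -7, 27) = 27
d (Tomas): max(-11, -17, 24) = 24
e (Tomas): max(14, 31, 17) = 31
Beta (Ravi): min(27, 24, 31) = 24
S0 (Tomas): max(21, 24) = 24
Tomas at S0 wants the highest of {Alpha=21, Beta=24}, so chooses Beta.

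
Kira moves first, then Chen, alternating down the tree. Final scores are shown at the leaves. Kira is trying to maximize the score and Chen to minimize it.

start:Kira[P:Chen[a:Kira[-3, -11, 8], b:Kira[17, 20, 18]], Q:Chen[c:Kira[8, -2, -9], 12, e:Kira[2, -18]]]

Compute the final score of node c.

8

c (Kira): max(8, -2, -9) = 8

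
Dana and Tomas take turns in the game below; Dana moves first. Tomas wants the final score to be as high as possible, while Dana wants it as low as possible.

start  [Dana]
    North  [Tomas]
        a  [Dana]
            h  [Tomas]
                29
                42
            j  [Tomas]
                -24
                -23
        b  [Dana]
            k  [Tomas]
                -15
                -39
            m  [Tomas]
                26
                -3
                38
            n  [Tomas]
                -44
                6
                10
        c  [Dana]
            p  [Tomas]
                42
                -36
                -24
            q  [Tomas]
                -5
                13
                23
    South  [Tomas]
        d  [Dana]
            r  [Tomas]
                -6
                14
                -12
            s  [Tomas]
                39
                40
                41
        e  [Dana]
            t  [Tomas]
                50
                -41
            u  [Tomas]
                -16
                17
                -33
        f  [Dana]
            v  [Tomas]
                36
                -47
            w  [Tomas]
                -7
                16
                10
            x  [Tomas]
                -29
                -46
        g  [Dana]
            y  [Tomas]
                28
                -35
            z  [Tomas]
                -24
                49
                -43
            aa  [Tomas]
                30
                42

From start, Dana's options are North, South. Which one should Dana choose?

h (Tomas): max(29, 42) = 42
j (Tomas): max(-24, -23) = -23
a (Dana): min(42, -23) = -23
k (Tomas): max(-15, -39) = -15
m (Tomas): max(26, -3, 38) = 38
n (Tomas): max(-44, 6, 10) = 10
b (Dana): min(-15, 38, 10) = -15
p (Tomas): max(42, -36, -24) = 42
q (Tomas): max(-5, 13, 23) = 23
c (Dana): min(42, 23) = 23
North (Tomas): max(-23, -15, 23) = 23
r (Tomas): max(-6, 14, -12) = 14
s (Tomas): max(39, 40, 41) = 41
d (Dana): min(14, 41) = 14
t (Tomas): max(50, -41) = 50
u (Tomas): max(-16, 17, -33) = 17
e (Dana): min(50, 17) = 17
v (Tomas): max(36, -47) = 36
w (Tomas): max(-7, 16, 10) = 16
x (Tomas): max(-29, -46) = -29
f (Dana): min(36, 16, -29) = -29
y (Tomas): max(28, -35) = 28
z (Tomas): max(-24, 49, -43) = 49
aa (Tomas): max(30, 42) = 42
g (Dana): min(28, 49, 42) = 28
South (Tomas): max(14, 17, -29, 28) = 28
start (Dana): min(23, 28) = 23
Dana at start wants the lowest of {North=23, South=28}, so chooses North.

North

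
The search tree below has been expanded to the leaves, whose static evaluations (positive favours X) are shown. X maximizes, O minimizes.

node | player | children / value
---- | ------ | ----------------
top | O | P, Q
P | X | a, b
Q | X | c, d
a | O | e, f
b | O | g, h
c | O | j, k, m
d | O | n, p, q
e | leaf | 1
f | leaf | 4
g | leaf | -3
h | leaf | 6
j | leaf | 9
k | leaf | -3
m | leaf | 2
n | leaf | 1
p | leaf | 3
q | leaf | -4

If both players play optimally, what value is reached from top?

-3

a (O): min(1, 4) = 1
b (O): min(-3, 6) = -3
P (X): max(1, -3) = 1
c (O): min(9, -3, 2) = -3
d (O): min(1, 3, -4) = -4
Q (X): max(-3, -4) = -3
top (O): min(1, -3) = -3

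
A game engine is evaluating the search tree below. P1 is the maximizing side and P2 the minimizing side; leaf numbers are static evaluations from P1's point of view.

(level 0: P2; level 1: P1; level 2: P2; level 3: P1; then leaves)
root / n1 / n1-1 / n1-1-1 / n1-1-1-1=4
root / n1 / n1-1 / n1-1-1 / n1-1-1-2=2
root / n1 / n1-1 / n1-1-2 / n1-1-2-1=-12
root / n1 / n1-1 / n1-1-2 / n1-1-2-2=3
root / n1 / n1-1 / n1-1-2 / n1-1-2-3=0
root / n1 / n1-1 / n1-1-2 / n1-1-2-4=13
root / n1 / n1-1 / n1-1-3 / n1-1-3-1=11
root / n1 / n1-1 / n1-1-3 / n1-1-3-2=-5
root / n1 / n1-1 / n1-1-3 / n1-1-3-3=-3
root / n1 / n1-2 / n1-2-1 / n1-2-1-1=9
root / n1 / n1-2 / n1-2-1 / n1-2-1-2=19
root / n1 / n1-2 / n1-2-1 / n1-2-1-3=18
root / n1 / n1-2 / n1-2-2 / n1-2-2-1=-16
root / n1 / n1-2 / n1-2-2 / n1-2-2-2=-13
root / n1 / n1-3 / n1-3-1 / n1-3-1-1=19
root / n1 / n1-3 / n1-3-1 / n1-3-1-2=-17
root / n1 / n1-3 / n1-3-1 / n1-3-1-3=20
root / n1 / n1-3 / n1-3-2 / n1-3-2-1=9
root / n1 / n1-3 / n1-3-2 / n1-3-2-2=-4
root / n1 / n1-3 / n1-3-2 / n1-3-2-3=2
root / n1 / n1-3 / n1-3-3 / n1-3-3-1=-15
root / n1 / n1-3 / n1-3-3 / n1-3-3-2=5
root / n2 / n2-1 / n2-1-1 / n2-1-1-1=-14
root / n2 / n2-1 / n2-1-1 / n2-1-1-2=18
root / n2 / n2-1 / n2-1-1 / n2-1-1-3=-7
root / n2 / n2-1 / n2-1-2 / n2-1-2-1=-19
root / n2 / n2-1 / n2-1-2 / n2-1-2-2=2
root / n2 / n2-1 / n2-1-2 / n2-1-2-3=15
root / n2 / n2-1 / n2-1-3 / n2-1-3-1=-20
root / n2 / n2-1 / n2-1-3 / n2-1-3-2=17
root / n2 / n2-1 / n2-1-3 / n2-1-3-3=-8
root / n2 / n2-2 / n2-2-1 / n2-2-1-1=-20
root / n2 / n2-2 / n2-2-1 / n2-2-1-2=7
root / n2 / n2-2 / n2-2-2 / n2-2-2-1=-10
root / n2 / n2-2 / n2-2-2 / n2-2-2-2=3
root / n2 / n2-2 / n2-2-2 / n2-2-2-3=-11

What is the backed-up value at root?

n1-1-1 (P1): max(4, 2) = 4
n1-1-2 (P1): max(-12, 3, 0, 13) = 13
n1-1-3 (P1): max(11, -5, -3) = 11
n1-1 (P2): min(4, 13, 11) = 4
n1-2-1 (P1): max(9, 19, 18) = 19
n1-2-2 (P1): max(-16, -13) = -13
n1-2 (P2): min(19, -13) = -13
n1-3-1 (P1): max(19, -17, 20) = 20
n1-3-2 (P1): max(9, -4, 2) = 9
n1-3-3 (P1): max(-15, 5) = 5
n1-3 (P2): min(20, 9, 5) = 5
n1 (P1): max(4, -13, 5) = 5
n2-1-1 (P1): max(-14, 18, -7) = 18
n2-1-2 (P1): max(-19, 2, 15) = 15
n2-1-3 (P1): max(-20, 17, -8) = 17
n2-1 (P2): min(18, 15, 17) = 15
n2-2-1 (P1): max(-20, 7) = 7
n2-2-2 (P1): max(-10, 3, -11) = 3
n2-2 (P2): min(7, 3) = 3
n2 (P1): max(15, 3) = 15
root (P2): min(5, 15) = 5

5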